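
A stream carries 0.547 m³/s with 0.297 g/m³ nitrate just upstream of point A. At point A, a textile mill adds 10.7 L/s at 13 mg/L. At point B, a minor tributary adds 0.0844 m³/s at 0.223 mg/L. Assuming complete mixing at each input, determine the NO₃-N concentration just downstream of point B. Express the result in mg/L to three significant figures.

10.7 L/s = 0.0107 m³/s.
After input A: C = (0.547·0.297 + 0.0107·13) / 0.5577 = 0.5407 mg/L.
After input B: C = (0.5577·0.5407 + 0.0844·0.223) / 0.6421 = 0.499 mg/L.

0.499 mg/L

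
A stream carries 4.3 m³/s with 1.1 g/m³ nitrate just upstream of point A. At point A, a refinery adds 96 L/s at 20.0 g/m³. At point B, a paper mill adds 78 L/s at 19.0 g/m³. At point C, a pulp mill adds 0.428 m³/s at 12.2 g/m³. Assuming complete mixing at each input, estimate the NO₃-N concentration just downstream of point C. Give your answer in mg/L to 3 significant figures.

96 L/s = 0.096 m³/s.
After input A: C = (4.3·1.1 + 0.096·20) / 4.396 = 1.513 mg/L.
78 L/s = 0.078 m³/s.
After input B: C = (4.396·1.513 + 0.078·19) / 4.474 = 1.818 mg/L.
After input C: C = (4.474·1.818 + 0.428·12.2) / 4.902 = 2.724 mg/L.

2.72 mg/L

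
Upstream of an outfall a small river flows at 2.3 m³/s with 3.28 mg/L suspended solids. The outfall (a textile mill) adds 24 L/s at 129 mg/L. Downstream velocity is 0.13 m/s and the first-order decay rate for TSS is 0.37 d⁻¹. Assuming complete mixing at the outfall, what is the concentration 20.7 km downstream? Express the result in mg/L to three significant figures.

2.32 mg/L

24 L/s = 0.024 m³/s.
After complete mixing, C₀ = (0.024·129 + 2.3·3.28) / 2.324 = 4.578 mg/L.
Travel time t = 2.07e+04 m / 0.13 m/s = 1.592e+05 s = 1.843 d.
C = 4.578·exp(−0.37·1.843) = 4.578·0.5057 = 2.315 mg/L.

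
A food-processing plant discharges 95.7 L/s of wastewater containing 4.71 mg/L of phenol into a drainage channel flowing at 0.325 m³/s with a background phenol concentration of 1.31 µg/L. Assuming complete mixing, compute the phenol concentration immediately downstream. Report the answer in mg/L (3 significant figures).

1.07 mg/L

95.7 L/s = 0.0957 m³/s.
1.31 µg/L = 0.00131 mg/L.
By mass balance at complete mixing, C = (0.0957·4.71 + 0.325·0.00131) / (0.0957 + 0.325) = 0.4512/0.4207 = 1.072 mg/L.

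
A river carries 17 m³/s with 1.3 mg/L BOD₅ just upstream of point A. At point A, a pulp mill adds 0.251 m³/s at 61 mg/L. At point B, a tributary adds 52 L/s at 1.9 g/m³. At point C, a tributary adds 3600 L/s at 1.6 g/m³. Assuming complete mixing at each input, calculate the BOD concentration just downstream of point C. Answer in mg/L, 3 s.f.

2.07 mg/L

After input A: C = (17·1.3 + 0.251·61) / 17.25 = 2.169 mg/L.
52 L/s = 0.052 m³/s.
After input B: C = (17.25·2.169 + 0.052·1.9) / 17.3 = 2.168 mg/L.
3600 L/s = 3.6 m³/s.
After input C: C = (17.3·2.168 + 3.6·1.6) / 20.9 = 2.07 mg/L.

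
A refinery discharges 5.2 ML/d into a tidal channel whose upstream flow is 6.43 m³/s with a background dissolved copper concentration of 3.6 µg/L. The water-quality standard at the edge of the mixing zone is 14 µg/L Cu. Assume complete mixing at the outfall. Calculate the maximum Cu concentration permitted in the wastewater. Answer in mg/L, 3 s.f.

1.13 mg/L

5.2 ML/d = 0.06019 m³/s.
3.6 µg/L = 0.0036 mg/L.
14 µg/L = 0.014 mg/L.
Mass balance: 0.014·6.49 = 0.06019·Cₑ + 6.43·0.0036.
Cₑ = (0.09086 − 0.02315) / 0.06019 = 1.125 mg/L.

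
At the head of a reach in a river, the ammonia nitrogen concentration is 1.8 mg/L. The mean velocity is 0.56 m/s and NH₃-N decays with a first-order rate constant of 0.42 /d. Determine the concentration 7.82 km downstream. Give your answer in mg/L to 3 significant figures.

1.68 mg/L

Travel time t = 7.82 km / 0.56 m/s = 7820/0.56 = 1.396e+04 s = 0.1616 d.
First-order decay: C = 1.8·exp(−0.42·0.1616) = 1.8·0.9344 = 1.682 mg/L.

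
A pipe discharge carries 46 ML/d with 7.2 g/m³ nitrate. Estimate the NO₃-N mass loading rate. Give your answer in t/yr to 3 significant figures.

121 t/yr

46 ML/d = 0.5324 m³/s.
Mass flux = Q·C = 0.5324 m³/s × 7.2 g/m³ = 3.833 g/s.
= 3.833 g/s × 31.56 = 121 t/yr.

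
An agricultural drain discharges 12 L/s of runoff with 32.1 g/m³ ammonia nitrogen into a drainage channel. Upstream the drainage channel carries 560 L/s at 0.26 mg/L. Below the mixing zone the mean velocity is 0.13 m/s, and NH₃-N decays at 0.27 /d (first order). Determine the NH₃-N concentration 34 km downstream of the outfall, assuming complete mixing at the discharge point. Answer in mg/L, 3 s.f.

0.410 mg/L

12 L/s = 0.012 m³/s.
560 L/s = 0.56 m³/s.
After complete mixing, C₀ = (0.012·32.1 + 0.56·0.26) / 0.572 = 0.928 mg/L.
Travel time t = 3.4e+04 m / 0.13 m/s = 2.615e+05 s = 3.027 d.
C = 0.928·exp(−0.27·3.027) = 0.928·0.4416 = 0.4098 mg/L.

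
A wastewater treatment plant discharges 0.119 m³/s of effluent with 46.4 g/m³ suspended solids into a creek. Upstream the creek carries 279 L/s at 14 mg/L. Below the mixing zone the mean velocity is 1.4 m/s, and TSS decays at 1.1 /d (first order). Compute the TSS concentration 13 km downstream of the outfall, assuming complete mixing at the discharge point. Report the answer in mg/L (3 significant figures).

21.0 mg/L

279 L/s = 0.279 m³/s.
After complete mixing, C₀ = (0.119·46.4 + 0.279·14) / 0.398 = 23.69 mg/L.
Travel time t = 1.3e+04 m / 1.4 m/s = 9286 s = 0.1075 d.
C = 23.69·exp(−1.1·0.1075) = 23.69·0.8885 = 21.05 mg/L.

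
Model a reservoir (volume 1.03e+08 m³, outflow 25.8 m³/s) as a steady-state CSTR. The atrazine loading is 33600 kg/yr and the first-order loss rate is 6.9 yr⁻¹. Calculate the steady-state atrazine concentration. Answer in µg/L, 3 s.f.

22.0 µg/L

Outflow Q = 25.8 m³/s × 3.156e+07 s/yr = 8.142e+08 m³/yr.
Steady-state CSTR mass balance: W = Q·C + k·V·C, so C = W/(Q + kV).
Q + kV = 8.142e+08 + 6.9·1.03e+08 = 1.525e+09 m³/yr.
C = 33600/1.525e+09 = 2.203e-05 kg/m³ = 0.02203 mg/L = 22.03 µg/L.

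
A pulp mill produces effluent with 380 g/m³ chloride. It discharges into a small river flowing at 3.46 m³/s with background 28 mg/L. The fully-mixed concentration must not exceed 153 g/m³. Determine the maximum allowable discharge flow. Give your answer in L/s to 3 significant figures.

Mass balance at complete mixing: C_std·(Q_w + Q_r) = Q_w·C_e + Q_r·C_b.
Rearranging, Q_w = Q_r·(C_std − C_b)/(C_e − C_std) = 3.46·(153 − 28) / (380 − 153) = 1.905 m³/s.
= 1905 L/s.

1910 L/s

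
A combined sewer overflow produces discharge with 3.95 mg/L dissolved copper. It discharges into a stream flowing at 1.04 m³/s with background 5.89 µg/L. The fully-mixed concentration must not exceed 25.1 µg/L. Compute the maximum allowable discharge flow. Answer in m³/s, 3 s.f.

0.00509 m³/s

5.89 µg/L = 0.00589 mg/L.
25.1 µg/L = 0.0251 mg/L.
Mass balance at complete mixing: C_std·(Q_w + Q_r) = Q_w·C_e + Q_r·C_b.
Rearranging, Q_w = Q_r·(C_std − C_b)/(C_e − C_std) = 1.04·(0.0251 − 0.00589) / (3.95 − 0.0251) = 0.00509 m³/s.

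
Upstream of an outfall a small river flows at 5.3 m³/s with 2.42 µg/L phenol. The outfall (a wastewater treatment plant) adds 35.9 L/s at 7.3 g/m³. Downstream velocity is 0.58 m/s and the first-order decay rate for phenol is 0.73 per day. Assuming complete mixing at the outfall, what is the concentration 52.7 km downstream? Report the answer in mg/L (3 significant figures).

0.0239 mg/L

35.9 L/s = 0.0359 m³/s.
2.42 µg/L = 0.00242 mg/L.
After complete mixing, C₀ = (0.0359·7.3 + 5.3·0.00242) / 5.336 = 0.05152 mg/L.
Travel time t = 5.27e+04 m / 0.58 m/s = 9.086e+04 s = 1.052 d.
C = 0.05152·exp(−0.73·1.052) = 0.05152·0.4641 = 0.02391 mg/L.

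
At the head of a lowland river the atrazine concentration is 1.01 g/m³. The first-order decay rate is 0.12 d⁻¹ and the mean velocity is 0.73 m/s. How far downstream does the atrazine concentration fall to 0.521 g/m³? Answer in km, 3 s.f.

348 km

From C = C₀·e^(−kt), t = ln(C₀/C)/k = ln(1.01/0.521)/0.12 = 0.662/0.12 = 5.516 d.
Distance = v·t = 0.73 m/s × 4.766e+05 s = 3.479e+05 m = 347.9 km.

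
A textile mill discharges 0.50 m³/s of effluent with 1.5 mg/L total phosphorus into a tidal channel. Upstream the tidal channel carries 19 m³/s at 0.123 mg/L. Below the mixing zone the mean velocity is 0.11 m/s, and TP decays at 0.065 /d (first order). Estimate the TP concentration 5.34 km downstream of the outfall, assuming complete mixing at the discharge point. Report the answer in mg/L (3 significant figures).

After complete mixing, C₀ = (0.5·1.5 + 19·0.123) / 19.5 = 0.1583 mg/L.
Travel time t = 5340 m / 0.11 m/s = 4.855e+04 s = 0.5619 d.
C = 0.1583·exp(−0.065·0.5619) = 0.1583·0.9641 = 0.1526 mg/L.

0.153 mg/L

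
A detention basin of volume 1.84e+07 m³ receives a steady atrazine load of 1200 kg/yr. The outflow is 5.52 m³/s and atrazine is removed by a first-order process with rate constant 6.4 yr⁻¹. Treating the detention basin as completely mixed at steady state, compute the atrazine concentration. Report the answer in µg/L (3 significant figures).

Outflow Q = 5.52 m³/s × 3.156e+07 s/yr = 1.742e+08 m³/yr.
Steady-state CSTR mass balance: W = Q·C + k·V·C, so C = W/(Q + kV).
Q + kV = 1.742e+08 + 6.4·1.84e+07 = 2.92e+08 m³/yr.
C = 1200/2.92e+08 = 4.11e-06 kg/m³ = 0.00411 mg/L = 4.11 µg/L.

4.11 µg/L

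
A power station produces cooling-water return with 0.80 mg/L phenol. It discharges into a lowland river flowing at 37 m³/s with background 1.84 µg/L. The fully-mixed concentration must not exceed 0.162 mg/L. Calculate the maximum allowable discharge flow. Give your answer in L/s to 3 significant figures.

1.84 µg/L = 0.00184 mg/L.
Mass balance at complete mixing: C_std·(Q_w + Q_r) = Q_w·C_e + Q_r·C_b.
Rearranging, Q_w = Q_r·(C_std − C_b)/(C_e − C_std) = 37·(0.162 − 0.00184) / (0.8 − 0.162) = 9.288 m³/s.
= 9288 L/s.

9290 L/s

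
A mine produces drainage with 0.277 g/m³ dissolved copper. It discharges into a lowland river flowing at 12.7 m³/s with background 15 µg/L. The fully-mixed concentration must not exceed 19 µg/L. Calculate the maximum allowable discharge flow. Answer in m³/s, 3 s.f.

0.197 m³/s

15 µg/L = 0.015 mg/L.
19 µg/L = 0.019 mg/L.
Mass balance at complete mixing: C_std·(Q_w + Q_r) = Q_w·C_e + Q_r·C_b.
Rearranging, Q_w = Q_r·(C_std − C_b)/(C_e − C_std) = 12.7·(0.019 − 0.015) / (0.277 − 0.019) = 0.1969 m³/s.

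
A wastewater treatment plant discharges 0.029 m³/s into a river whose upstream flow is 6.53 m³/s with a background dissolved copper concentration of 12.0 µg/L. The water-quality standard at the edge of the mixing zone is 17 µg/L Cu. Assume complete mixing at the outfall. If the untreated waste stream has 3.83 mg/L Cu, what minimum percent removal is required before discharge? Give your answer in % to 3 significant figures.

12.0 µg/L = 0.012 mg/L.
17 µg/L = 0.017 mg/L.
Mass balance: 0.017·6.559 = 0.029·Cₑ + 6.53·0.012.
Cₑ = (0.1115 − 0.07836) / 0.029 = 1.143 mg/L.
Required removal = 1 − 1.143/3.83 = 70.16 %.

70.2 %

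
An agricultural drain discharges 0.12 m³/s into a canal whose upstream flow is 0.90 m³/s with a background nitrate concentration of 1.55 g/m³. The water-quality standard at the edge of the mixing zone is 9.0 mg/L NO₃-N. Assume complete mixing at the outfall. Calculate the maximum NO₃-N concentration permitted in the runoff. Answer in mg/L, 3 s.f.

Mass balance: 9·1.02 = 0.12·Cₑ + 0.9·1.55.
Cₑ = (9.18 − 1.395) / 0.12 = 64.88 mg/L.

64.9 mg/L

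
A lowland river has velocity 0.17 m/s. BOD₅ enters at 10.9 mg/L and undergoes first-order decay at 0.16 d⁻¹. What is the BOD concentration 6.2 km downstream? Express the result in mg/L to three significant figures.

Travel time t = 6.2 km / 0.17 m/s = 6200/0.17 = 3.647e+04 s = 0.4221 d.
First-order decay: C = 10.9·exp(−0.16·0.4221) = 10.9·0.9347 = 10.19 mg/L.

10.2 mg/L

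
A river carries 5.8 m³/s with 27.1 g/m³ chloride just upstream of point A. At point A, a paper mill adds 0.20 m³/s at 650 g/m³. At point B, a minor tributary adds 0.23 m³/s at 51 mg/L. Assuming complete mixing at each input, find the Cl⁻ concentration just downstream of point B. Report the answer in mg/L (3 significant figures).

48.0 mg/L

After input A: C = (5.8·27.1 + 0.2·650) / 6 = 47.86 mg/L.
After input B: C = (6·47.86 + 0.23·51) / 6.23 = 47.98 mg/L.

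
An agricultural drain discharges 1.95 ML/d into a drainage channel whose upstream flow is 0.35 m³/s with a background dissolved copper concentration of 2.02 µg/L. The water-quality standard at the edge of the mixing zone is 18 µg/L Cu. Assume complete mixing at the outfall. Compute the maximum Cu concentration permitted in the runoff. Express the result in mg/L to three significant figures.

1.95 ML/d = 0.02257 m³/s.
2.02 µg/L = 0.00202 mg/L.
18 µg/L = 0.018 mg/L.
Mass balance: 0.018·0.3726 = 0.02257·Cₑ + 0.35·0.00202.
Cₑ = (0.006706 − 0.000707) / 0.02257 = 0.2658 mg/L.

0.266 mg/L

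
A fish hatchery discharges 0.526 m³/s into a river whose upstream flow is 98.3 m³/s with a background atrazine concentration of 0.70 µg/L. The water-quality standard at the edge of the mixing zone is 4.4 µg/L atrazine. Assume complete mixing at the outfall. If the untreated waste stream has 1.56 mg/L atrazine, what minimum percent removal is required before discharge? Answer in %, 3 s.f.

55.4 %

0.70 µg/L = 0.0007 mg/L.
4.4 µg/L = 0.0044 mg/L.
Mass balance: 0.0044·98.83 = 0.526·Cₑ + 98.3·0.0007.
Cₑ = (0.4348 − 0.06881) / 0.526 = 0.6959 mg/L.
Required removal = 1 − 0.6959/1.56 = 55.39 %.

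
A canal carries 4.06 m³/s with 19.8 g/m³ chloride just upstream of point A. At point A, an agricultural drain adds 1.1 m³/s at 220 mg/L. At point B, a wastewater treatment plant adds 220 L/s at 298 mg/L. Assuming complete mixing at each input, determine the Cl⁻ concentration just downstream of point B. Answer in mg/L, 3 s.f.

72.1 mg/L

After input A: C = (4.06·19.8 + 1.1·220) / 5.16 = 62.48 mg/L.
220 L/s = 0.22 m³/s.
After input B: C = (5.16·62.48 + 0.22·298) / 5.38 = 72.11 mg/L.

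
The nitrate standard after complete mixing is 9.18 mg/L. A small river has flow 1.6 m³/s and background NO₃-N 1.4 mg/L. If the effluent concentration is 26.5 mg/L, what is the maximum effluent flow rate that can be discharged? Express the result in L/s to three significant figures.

719 L/s

Mass balance at complete mixing: C_std·(Q_w + Q_r) = Q_w·C_e + Q_r·C_b.
Rearranging, Q_w = Q_r·(C_std − C_b)/(C_e − C_std) = 1.6·(9.18 − 1.4) / (26.5 − 9.18) = 0.7187 m³/s.
= 718.7 L/s.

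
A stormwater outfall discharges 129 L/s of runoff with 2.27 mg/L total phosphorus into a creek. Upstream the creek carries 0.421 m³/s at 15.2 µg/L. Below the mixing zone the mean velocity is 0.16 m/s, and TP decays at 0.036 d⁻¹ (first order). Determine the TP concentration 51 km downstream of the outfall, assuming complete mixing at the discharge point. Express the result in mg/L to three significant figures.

0.476 mg/L

129 L/s = 0.129 m³/s.
15.2 µg/L = 0.0152 mg/L.
After complete mixing, C₀ = (0.129·2.27 + 0.421·0.0152) / 0.55 = 0.5441 mg/L.
Travel time t = 5.1e+04 m / 0.16 m/s = 3.188e+05 s = 3.689 d.
C = 0.5441·exp(−0.036·3.689) = 0.5441·0.8756 = 0.4764 mg/L.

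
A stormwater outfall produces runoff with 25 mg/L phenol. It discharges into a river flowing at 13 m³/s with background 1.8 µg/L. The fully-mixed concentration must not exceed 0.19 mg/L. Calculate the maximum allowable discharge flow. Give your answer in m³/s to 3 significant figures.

1.8 µg/L = 0.0018 mg/L.
Mass balance at complete mixing: C_std·(Q_w + Q_r) = Q_w·C_e + Q_r·C_b.
Rearranging, Q_w = Q_r·(C_std − C_b)/(C_e − C_std) = 13·(0.19 − 0.0018) / (25 − 0.19) = 0.09861 m³/s.

0.0986 m³/s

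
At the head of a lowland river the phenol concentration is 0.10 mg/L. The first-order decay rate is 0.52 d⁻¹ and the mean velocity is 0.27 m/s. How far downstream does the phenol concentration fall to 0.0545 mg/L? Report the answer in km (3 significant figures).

From C = C₀·e^(−kt), t = ln(C₀/C)/k = ln(0.10/0.0545)/0.52 = 0.607/0.52 = 1.167 d.
Distance = v·t = 0.27 m/s × 1.009e+05 s = 2.723e+04 m = 27.23 km.

27.2 km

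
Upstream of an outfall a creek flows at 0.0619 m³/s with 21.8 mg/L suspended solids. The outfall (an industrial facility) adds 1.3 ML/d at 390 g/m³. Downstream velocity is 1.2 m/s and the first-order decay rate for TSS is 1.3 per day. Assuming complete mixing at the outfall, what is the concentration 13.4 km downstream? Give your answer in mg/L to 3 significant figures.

79.3 mg/L

1.3 ML/d = 0.01505 m³/s.
After complete mixing, C₀ = (0.01505·390 + 0.0619·21.8) / 0.07695 = 93.8 mg/L.
Travel time t = 1.34e+04 m / 1.2 m/s = 1.117e+04 s = 0.1292 d.
C = 93.8·exp(−1.3·0.1292) = 93.8·0.8453 = 79.29 mg/L.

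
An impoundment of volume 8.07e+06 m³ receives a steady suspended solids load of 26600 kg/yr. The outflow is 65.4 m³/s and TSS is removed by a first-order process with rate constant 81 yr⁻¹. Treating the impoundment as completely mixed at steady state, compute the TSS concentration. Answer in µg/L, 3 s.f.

9.79 µg/L

Outflow Q = 65.4 m³/s × 3.156e+07 s/yr = 2.064e+09 m³/yr.
Steady-state CSTR mass balance: W = Q·C + k·V·C, so C = W/(Q + kV).
Q + kV = 2.064e+09 + 81·8.07e+06 = 2.718e+09 m³/yr.
C = 26600/2.718e+09 = 9.788e-06 kg/m³ = 0.009788 mg/L = 9.788 µg/L.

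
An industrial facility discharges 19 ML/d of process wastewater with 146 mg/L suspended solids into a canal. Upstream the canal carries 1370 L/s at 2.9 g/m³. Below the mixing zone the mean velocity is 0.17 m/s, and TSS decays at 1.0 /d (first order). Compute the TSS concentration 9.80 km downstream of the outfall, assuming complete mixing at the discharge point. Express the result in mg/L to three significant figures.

19 ML/d = 0.2199 m³/s.
1370 L/s = 1.37 m³/s.
After complete mixing, C₀ = (0.2199·146 + 1.37·2.9) / 1.59 = 22.69 mg/L.
Travel time t = 9800 m / 0.17 m/s = 5.765e+04 s = 0.6672 d.
C = 22.69·exp(−1.0·0.6672) = 22.69·0.5131 = 11.64 mg/L.

11.6 mg/L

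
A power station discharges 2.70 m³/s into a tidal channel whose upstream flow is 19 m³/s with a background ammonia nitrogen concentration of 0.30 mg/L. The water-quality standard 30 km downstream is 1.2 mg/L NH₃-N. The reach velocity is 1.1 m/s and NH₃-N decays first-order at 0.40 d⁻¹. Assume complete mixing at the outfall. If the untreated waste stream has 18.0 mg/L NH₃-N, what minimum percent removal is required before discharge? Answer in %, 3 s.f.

Travel time to the compliance point: t = 3e+04/1.1 = 2.727e+04 s = 0.3157 d; decay factor exp(−0.40·0.3157) = 0.8814.
So the concentration just after mixing may be at most 1.2/0.8814 = 1.361 mg/L.
Mass balance: 1.361·21.7 = 2.7·Cₑ + 19·0.3.
Cₑ = (29.54 − 5.7) / 2.7 = 8.831 mg/L.
Required removal = 1 − 8.831/18.0 = 50.94 %.

50.9 %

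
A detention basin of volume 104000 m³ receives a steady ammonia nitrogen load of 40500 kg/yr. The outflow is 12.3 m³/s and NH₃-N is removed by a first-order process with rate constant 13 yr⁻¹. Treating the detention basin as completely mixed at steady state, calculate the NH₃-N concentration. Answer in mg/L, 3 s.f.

0.104 mg/L

Outflow Q = 12.3 m³/s × 3.156e+07 s/yr = 3.882e+08 m³/yr.
Steady-state CSTR mass balance: W = Q·C + k·V·C, so C = W/(Q + kV).
Q + kV = 3.882e+08 + 13·104000 = 3.895e+08 m³/yr.
C = 40500/3.895e+08 = 0.000104 kg/m³ = 0.104 mg/L.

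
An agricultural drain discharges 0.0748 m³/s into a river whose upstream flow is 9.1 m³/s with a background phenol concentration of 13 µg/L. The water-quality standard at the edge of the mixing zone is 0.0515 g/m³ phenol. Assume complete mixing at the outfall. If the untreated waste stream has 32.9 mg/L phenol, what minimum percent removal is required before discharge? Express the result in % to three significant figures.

13 µg/L = 0.013 mg/L.
Mass balance: 0.0515·9.175 = 0.0748·Cₑ + 9.1·0.013.
Cₑ = (0.4725 − 0.1183) / 0.0748 = 4.735 mg/L.
Required removal = 1 − 4.735/32.9 = 85.61 %.

85.6 %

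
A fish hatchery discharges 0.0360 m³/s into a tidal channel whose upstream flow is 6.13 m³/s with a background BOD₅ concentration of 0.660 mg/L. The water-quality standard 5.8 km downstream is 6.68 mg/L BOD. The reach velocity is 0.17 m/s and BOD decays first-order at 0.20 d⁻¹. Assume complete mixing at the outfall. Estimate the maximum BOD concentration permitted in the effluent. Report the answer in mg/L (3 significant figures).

Travel time to the compliance point: t = 5800/0.17 = 3.412e+04 s = 0.3949 d; decay factor exp(−0.20·0.3949) = 0.9241.
So the concentration just after mixing may be at most 6.68/0.9241 = 7.229 mg/L.
Mass balance: 7.229·6.166 = 0.036·Cₑ + 6.13·0.66.
Cₑ = (44.57 − 4.046) / 0.036 = 1126 mg/L.

1130 mg/L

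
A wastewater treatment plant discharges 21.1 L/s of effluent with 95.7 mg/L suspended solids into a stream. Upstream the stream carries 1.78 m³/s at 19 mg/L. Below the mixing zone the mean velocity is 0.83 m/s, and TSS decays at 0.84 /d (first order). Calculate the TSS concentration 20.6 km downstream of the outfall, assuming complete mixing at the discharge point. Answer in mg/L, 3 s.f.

15.6 mg/L

21.1 L/s = 0.0211 m³/s.
After complete mixing, C₀ = (0.0211·95.7 + 1.78·19) / 1.801 = 19.9 mg/L.
Travel time t = 2.06e+04 m / 0.83 m/s = 2.482e+04 s = 0.2873 d.
C = 19.9·exp(−0.84·0.2873) = 19.9·0.7856 = 15.63 mg/L.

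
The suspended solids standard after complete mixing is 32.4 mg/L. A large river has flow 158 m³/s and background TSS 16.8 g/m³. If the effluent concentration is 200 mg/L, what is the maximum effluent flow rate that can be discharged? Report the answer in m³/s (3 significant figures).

14.7 m³/s

Mass balance at complete mixing: C_std·(Q_w + Q_r) = Q_w·C_e + Q_r·C_b.
Rearranging, Q_w = Q_r·(C_std − C_b)/(C_e − C_std) = 158·(32.4 − 16.8) / (200 − 32.4) = 14.71 m³/s.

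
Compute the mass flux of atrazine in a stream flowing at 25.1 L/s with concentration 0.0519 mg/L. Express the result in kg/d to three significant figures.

25.1 L/s = 0.0251 m³/s.
Mass flux = Q·C = 0.0251 m³/s × 0.0519 g/m³ = 0.001303 g/s.
= 0.001303 g/s × 86.4 = 0.1126 kg/d.

0.113 kg/d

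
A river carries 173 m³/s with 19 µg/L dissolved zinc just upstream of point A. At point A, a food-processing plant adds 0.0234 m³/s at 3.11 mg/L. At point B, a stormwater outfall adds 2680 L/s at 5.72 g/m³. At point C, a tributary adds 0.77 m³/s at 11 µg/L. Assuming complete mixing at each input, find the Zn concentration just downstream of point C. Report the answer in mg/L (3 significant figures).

19 µg/L = 0.019 mg/L.
After input A: C = (173·0.019 + 0.0234·3.11) / 173 = 0.01942 mg/L.
2680 L/s = 2.68 m³/s.
After input B: C = (173·0.01942 + 2.68·5.72) / 175.7 = 0.1064 mg/L.
11 µg/L = 0.011 mg/L.
After input C: C = (175.7·0.1064 + 0.77·0.011) / 176.5 = 0.106 mg/L.

0.106 mg/L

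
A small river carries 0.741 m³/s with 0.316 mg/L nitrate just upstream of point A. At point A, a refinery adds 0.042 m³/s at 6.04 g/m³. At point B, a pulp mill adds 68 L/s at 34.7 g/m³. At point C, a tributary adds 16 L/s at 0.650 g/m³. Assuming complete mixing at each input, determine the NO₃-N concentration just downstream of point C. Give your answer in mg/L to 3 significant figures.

3.30 mg/L

After input A: C = (0.741·0.316 + 0.042·6.04) / 0.783 = 0.623 mg/L.
68 L/s = 0.068 m³/s.
After input B: C = (0.783·0.623 + 0.068·34.7) / 0.851 = 3.346 mg/L.
16 L/s = 0.016 m³/s.
After input C: C = (0.851·3.346 + 0.016·0.65) / 0.867 = 3.296 mg/L.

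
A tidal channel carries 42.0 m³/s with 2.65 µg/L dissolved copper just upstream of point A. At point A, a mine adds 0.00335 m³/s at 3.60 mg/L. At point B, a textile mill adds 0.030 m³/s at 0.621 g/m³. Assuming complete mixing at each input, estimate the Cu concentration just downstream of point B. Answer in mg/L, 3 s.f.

0.00338 mg/L

2.65 µg/L = 0.00265 mg/L.
After input A: C = (42·0.00265 + 0.00335·3.6) / 42 = 0.002937 mg/L.
After input B: C = (42·0.002937 + 0.03·0.621) / 42.03 = 0.003378 mg/L.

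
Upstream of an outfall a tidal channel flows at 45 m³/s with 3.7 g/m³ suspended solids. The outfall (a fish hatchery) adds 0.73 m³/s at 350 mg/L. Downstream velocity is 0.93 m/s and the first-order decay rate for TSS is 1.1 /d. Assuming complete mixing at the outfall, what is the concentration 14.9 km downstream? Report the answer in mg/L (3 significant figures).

After complete mixing, C₀ = (0.73·350 + 45·3.7) / 45.73 = 9.228 mg/L.
Travel time t = 1.49e+04 m / 0.93 m/s = 1.602e+04 s = 0.1854 d.
C = 9.228·exp(−1.1·0.1854) = 9.228·0.8155 = 7.525 mg/L.

7.53 mg/L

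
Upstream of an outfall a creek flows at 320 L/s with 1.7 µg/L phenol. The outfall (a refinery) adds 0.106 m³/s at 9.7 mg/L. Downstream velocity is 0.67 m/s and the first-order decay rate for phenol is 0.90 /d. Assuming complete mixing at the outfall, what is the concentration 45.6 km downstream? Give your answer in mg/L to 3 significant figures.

320 L/s = 0.32 m³/s.
1.7 µg/L = 0.0017 mg/L.
After complete mixing, C₀ = (0.106·9.7 + 0.32·0.0017) / 0.426 = 2.415 mg/L.
Travel time t = 4.56e+04 m / 0.67 m/s = 6.806e+04 s = 0.7877 d.
C = 2.415·exp(−0.90·0.7877) = 2.415·0.4922 = 1.189 mg/L.

1.19 mg/L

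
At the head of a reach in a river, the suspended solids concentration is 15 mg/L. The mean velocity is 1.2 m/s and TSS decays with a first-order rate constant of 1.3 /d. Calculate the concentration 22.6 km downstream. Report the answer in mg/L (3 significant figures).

Travel time t = 22.6 km / 1.2 m/s = 2.26e+04/1.2 = 1.883e+04 s = 0.218 d.
First-order decay: C = 15·exp(−1.3·0.218) = 15·0.7532 = 11.3 mg/L.

11.3 mg/L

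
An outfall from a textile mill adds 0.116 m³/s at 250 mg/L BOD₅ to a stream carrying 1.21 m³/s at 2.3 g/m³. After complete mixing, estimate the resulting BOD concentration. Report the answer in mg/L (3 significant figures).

Flow-weighted mixing gives C = (0.116·250 + 1.21·2.3) / (0.116 + 1.21) = 31.78/1.326 = 23.97 mg/L.

24.0 mg/L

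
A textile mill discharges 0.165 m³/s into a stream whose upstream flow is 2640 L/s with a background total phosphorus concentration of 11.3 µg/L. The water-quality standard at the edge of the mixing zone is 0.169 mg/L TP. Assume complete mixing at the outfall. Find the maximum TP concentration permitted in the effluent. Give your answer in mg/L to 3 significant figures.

2640 L/s = 2.64 m³/s.
11.3 µg/L = 0.0113 mg/L.
Mass balance: 0.169·2.805 = 0.165·Cₑ + 2.64·0.0113.
Cₑ = (0.474 − 0.02983) / 0.165 = 2.692 mg/L.

2.69 mg/L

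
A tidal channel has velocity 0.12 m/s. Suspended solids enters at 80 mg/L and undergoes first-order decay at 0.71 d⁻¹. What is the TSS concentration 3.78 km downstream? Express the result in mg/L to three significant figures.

Travel time t = 3.78 km / 0.12 m/s = 3780/0.12 = 3.15e+04 s = 0.3646 d.
First-order decay: C = 80·exp(−0.71·0.3646) = 80·0.7719 = 61.75 mg/L.

61.8 mg/L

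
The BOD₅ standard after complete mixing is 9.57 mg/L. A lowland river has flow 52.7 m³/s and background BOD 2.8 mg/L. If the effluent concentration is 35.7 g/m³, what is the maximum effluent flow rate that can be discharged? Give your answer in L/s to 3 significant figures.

Mass balance at complete mixing: C_std·(Q_w + Q_r) = Q_w·C_e + Q_r·C_b.
Rearranging, Q_w = Q_r·(C_std − C_b)/(C_e − C_std) = 52.7·(9.57 − 2.8) / (35.7 − 9.57) = 13.65 m³/s.
= 1.365e+04 L/s.

13700 L/s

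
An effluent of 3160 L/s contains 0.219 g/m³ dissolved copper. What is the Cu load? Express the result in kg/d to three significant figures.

3160 L/s = 3.16 m³/s.
Mass flux = Q·C = 3.16 m³/s × 0.219 g/m³ = 0.692 g/s.
= 0.692 g/s × 86.4 = 59.79 kg/d.

59.8 kg/d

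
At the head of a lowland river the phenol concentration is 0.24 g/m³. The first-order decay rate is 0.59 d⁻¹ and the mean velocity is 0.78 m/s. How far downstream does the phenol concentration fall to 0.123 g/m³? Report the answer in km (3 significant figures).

76.4 km

From C = C₀·e^(−kt), t = ln(C₀/C)/k = ln(0.24/0.123)/0.59 = 0.6685/0.59 = 1.133 d.
Distance = v·t = 0.78 m/s × 9.789e+04 s = 7.635e+04 m = 76.35 km.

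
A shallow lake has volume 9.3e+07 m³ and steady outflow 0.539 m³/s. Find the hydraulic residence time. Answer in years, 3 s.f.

Q = 0.539 m³/s × 3.156e+07 s/yr = 1.701e+07 m³/yr.
Hydraulic residence time τ = V/Q = 9.3e+07/1.701e+07 = 5.468 yr.

5.47 yr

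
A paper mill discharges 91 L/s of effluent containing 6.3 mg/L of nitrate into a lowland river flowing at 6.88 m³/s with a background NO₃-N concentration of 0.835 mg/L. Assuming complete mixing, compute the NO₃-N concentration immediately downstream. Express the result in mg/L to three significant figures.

0.906 mg/L

91 L/s = 0.091 m³/s.
By mass balance at complete mixing, C = (0.091·6.3 + 6.88·0.835) / (0.091 + 6.88) = 6.318/6.971 = 0.9063 mg/L.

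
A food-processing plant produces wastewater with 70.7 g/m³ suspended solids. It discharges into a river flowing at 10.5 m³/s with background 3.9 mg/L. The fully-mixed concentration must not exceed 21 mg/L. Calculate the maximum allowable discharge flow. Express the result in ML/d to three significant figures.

312 ML/d

Mass balance at complete mixing: C_std·(Q_w + Q_r) = Q_w·C_e + Q_r·C_b.
Rearranging, Q_w = Q_r·(C_std − C_b)/(C_e − C_std) = 10.5·(21 − 3.9) / (70.7 − 21) = 3.613 m³/s.
= 312.1 ML/d.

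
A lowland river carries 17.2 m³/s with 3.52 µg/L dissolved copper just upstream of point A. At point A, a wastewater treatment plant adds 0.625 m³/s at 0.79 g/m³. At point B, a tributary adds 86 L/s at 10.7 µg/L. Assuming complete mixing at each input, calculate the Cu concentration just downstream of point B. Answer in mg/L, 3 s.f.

3.52 µg/L = 0.00352 mg/L.
After input A: C = (17.2·0.00352 + 0.625·0.79) / 17.82 = 0.0311 mg/L.
86 L/s = 0.086 m³/s.
10.7 µg/L = 0.0107 mg/L.
After input B: C = (17.82·0.0311 + 0.086·0.0107) / 17.91 = 0.031 mg/L.

0.0310 mg/L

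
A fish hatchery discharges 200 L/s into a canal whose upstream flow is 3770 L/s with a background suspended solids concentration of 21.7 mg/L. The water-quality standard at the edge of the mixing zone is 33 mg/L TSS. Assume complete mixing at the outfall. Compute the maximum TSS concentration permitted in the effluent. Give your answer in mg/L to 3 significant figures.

200 L/s = 0.2 m³/s.
3770 L/s = 3.77 m³/s.
Mass balance: 33·3.97 = 0.2·Cₑ + 3.77·21.7.
Cₑ = (131 − 81.81) / 0.2 = 246 mg/L.

246 mg/L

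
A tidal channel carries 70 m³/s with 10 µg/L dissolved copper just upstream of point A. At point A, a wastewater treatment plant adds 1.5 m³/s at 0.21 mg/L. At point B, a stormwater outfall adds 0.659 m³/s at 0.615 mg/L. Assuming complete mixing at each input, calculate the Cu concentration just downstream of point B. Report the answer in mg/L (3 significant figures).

0.0197 mg/L

10 µg/L = 0.01 mg/L.
After input A: C = (70·0.01 + 1.5·0.21) / 71.5 = 0.0142 mg/L.
After input B: C = (71.5·0.0142 + 0.659·0.615) / 72.16 = 0.01968 mg/L.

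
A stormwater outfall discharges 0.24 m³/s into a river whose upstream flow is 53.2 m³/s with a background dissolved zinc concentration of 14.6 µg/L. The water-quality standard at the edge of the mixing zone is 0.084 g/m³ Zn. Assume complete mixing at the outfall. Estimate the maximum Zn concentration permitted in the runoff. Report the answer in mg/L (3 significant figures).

15.5 mg/L

14.6 µg/L = 0.0146 mg/L.
Mass balance: 0.084·53.44 = 0.24·Cₑ + 53.2·0.0146.
Cₑ = (4.489 − 0.7767) / 0.24 = 15.47 mg/L.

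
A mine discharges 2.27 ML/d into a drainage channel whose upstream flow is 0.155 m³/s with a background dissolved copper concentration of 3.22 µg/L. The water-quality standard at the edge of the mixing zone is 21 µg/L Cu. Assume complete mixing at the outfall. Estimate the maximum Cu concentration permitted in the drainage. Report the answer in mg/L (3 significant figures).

2.27 ML/d = 0.02627 m³/s.
3.22 µg/L = 0.00322 mg/L.
21 µg/L = 0.021 mg/L.
Mass balance: 0.021·0.1813 = 0.02627·Cₑ + 0.155·0.00322.
Cₑ = (0.003807 − 0.0004991) / 0.02627 = 0.1259 mg/L.

0.126 mg/L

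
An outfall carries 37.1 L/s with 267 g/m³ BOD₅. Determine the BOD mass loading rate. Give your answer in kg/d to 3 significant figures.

856 kg/d

37.1 L/s = 0.0371 m³/s.
Mass flux = Q·C = 0.0371 m³/s × 267 g/m³ = 9.906 g/s.
= 9.906 g/s × 86.4 = 855.9 kg/d.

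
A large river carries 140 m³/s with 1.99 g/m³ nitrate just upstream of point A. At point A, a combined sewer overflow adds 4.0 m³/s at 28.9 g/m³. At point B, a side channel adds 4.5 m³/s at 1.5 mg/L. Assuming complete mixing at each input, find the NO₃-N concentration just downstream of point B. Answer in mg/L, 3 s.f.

After input A: C = (140·1.99 + 4·28.9) / 144 = 2.738 mg/L.
After input B: C = (144·2.738 + 4.5·1.5) / 148.5 = 2.7 mg/L.

2.70 mg/L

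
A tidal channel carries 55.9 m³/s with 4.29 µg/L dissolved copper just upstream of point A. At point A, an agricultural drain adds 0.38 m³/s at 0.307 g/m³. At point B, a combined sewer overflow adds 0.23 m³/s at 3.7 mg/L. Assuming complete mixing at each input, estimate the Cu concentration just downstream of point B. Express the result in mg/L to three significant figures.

0.0214 mg/L

4.29 µg/L = 0.00429 mg/L.
After input A: C = (55.9·0.00429 + 0.38·0.307) / 56.28 = 0.006334 mg/L.
After input B: C = (56.28·0.006334 + 0.23·3.7) / 56.51 = 0.02137 mg/L.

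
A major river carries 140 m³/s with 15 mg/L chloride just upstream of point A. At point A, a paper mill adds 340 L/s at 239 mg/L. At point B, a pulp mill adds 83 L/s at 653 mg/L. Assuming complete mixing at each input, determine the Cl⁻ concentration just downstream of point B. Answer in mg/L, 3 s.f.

340 L/s = 0.34 m³/s.
After input A: C = (140·15 + 0.34·239) / 140.3 = 15.54 mg/L.
83 L/s = 0.083 m³/s.
After input B: C = (140.3·15.54 + 0.083·653) / 140.4 = 15.92 mg/L.

15.9 mg/L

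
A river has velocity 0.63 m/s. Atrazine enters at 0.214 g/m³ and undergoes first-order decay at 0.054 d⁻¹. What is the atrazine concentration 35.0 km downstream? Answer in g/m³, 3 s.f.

0.207 g/m³

Travel time t = 35.0 km / 0.63 m/s = 3.5e+04/0.63 = 5.556e+04 s = 0.643 d.
First-order decay: C = 0.214·exp(−0.054·0.643) = 0.214·0.9659 = 0.2067 g/m³.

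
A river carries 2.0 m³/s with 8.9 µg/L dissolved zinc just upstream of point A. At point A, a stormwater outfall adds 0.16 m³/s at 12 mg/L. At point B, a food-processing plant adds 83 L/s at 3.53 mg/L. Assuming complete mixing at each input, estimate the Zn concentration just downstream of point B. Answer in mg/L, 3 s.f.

0.995 mg/L

8.9 µg/L = 0.0089 mg/L.
After input A: C = (2·0.0089 + 0.16·12) / 2.16 = 0.8971 mg/L.
83 L/s = 0.083 m³/s.
After input B: C = (2.16·0.8971 + 0.083·3.53) / 2.243 = 0.9946 mg/L.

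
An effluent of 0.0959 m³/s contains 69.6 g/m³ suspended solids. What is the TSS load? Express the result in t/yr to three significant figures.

Mass flux = Q·C = 0.0959 m³/s × 69.6 g/m³ = 6.675 g/s.
= 6.675 g/s × 31.56 = 210.6 t/yr.

211 t/yr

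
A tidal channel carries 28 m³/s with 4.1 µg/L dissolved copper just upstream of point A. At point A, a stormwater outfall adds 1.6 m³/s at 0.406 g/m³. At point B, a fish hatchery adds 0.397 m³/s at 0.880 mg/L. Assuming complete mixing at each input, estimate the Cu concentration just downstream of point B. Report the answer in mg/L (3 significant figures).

0.0371 mg/L

4.1 µg/L = 0.0041 mg/L.
After input A: C = (28·0.0041 + 1.6·0.406) / 29.6 = 0.02582 mg/L.
After input B: C = (29.6·0.02582 + 0.397·0.88) / 30 = 0.03713 mg/L.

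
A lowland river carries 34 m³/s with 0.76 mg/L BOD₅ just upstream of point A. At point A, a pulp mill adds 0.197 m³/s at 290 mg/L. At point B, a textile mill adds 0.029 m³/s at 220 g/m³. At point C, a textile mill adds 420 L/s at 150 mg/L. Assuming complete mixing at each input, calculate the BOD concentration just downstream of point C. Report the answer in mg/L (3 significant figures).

After input A: C = (34·0.76 + 0.197·290) / 34.2 = 2.426 mg/L.
After input B: C = (34.2·2.426 + 0.029·220) / 34.23 = 2.611 mg/L.
420 L/s = 0.42 m³/s.
After input C: C = (34.23·2.611 + 0.42·150) / 34.65 = 4.397 mg/L.

4.40 mg/L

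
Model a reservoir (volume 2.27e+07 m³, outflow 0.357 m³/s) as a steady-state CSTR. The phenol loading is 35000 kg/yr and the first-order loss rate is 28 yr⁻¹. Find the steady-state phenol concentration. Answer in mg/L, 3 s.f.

Outflow Q = 0.357 m³/s × 3.156e+07 s/yr = 1.127e+07 m³/yr.
Steady-state CSTR mass balance: W = Q·C + k·V·C, so C = W/(Q + kV).
Q + kV = 1.127e+07 + 28·2.27e+07 = 6.469e+08 m³/yr.
C = 35000/6.469e+08 = 5.411e-05 kg/m³ = 0.05411 mg/L.

0.0541 mg/L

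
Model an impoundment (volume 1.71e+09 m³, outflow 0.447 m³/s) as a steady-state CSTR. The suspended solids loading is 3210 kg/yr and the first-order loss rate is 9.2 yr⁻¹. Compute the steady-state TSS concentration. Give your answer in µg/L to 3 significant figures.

Outflow Q = 0.447 m³/s × 3.156e+07 s/yr = 1.411e+07 m³/yr.
Steady-state CSTR mass balance: W = Q·C + k·V·C, so C = W/(Q + kV).
Q + kV = 1.411e+07 + 9.2·1.71e+09 = 1.575e+10 m³/yr.
C = 3210/1.575e+10 = 2.039e-07 kg/m³ = 0.0002039 mg/L = 0.2039 µg/L.

0.204 µg/L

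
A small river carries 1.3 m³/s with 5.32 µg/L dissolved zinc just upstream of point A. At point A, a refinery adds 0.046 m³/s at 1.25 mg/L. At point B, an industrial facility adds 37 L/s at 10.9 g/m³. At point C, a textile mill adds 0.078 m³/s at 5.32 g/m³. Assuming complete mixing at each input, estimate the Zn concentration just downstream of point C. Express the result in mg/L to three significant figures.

5.32 µg/L = 0.00532 mg/L.
After input A: C = (1.3·0.00532 + 0.046·1.25) / 1.346 = 0.04786 mg/L.
37 L/s = 0.037 m³/s.
After input B: C = (1.346·0.04786 + 0.037·10.9) / 1.383 = 0.3382 mg/L.
After input C: C = (1.383·0.3382 + 0.078·5.32) / 1.461 = 0.6042 mg/L.

0.604 mg/L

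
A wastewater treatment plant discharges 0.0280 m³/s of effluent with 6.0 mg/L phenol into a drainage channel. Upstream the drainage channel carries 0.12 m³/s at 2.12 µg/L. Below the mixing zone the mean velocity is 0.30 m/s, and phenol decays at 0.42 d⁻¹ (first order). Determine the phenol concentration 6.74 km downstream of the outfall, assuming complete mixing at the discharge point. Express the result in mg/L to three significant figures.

2.12 µg/L = 0.00212 mg/L.
After complete mixing, C₀ = (0.028·6 + 0.12·0.00212) / 0.148 = 1.137 mg/L.
Travel time t = 6740 m / 0.30 m/s = 2.247e+04 s = 0.26 d.
C = 1.137·exp(−0.42·0.26) = 1.137·0.8965 = 1.019 mg/L.

1.02 mg/L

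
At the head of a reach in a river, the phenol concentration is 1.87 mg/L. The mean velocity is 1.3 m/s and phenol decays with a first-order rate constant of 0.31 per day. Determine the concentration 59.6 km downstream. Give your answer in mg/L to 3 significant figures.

1.59 mg/L

Travel time t = 59.6 km / 1.3 m/s = 5.96e+04/1.3 = 4.585e+04 s = 0.5306 d.
First-order decay: C = 1.87·exp(−0.31·0.5306) = 1.87·0.8483 = 1.586 mg/L.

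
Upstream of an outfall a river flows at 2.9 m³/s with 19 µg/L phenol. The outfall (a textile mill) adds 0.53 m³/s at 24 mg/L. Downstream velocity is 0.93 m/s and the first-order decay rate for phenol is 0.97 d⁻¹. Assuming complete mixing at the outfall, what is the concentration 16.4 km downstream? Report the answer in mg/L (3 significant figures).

19 µg/L = 0.019 mg/L.
After complete mixing, C₀ = (0.53·24 + 2.9·0.019) / 3.43 = 3.725 mg/L.
Travel time t = 1.64e+04 m / 0.93 m/s = 1.763e+04 s = 0.2041 d.
C = 3.725·exp(−0.97·0.2041) = 3.725·0.8204 = 3.056 mg/L.

3.06 mg/L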